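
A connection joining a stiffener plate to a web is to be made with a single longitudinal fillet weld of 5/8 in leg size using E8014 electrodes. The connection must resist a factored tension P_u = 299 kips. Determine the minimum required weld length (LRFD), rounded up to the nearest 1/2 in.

E80XX → F_EXX = 80 ksi.
Throat t_e = 0.707 × 0.625 = 0.4419 in.
φr_n = 0.75 × 0.6 × 80 × 0.4419 = 15.91 kips/in.
L_req = P_u / φr_n = 299 / 15.91 = 18.8 in total.
Round up → use L = 19 in.

L = 19 in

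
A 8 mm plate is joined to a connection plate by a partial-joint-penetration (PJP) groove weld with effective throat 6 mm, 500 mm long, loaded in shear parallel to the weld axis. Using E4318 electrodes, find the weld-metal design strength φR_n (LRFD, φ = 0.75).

φR_n ≈ 580 kN

E43XX → F_EXX = 430 MPa.
Effective throat (given) t_e = 6 mm.
A_we = 6 × 500 = 3000 mm².
F_nw = 0.6 F_EXX = 258 MPa.
φR_n = 0.75 × 258 × 3000 × 10⁻³ = 580.5 kN.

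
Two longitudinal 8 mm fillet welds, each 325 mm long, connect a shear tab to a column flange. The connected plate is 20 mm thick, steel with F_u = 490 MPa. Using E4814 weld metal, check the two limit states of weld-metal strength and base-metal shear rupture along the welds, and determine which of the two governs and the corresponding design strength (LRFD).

E48XX → F_EXX = 480 MPa.
t_e = 0.707 × 8 = 5.656 mm; L = 650 mm.
Weld metal: φR_n = 0.75 × 0.6 × 480 × 5.656 × 650 × 10⁻³ = 794.1 kN.
Base metal (shear rupture): φR_n = 0.75 × 0.6 × 490 × 20 × 650 × 10⁻³ = 2866 kN.
Governing: weld metal.

φR_n ≈ 794 kN (weld metal governs)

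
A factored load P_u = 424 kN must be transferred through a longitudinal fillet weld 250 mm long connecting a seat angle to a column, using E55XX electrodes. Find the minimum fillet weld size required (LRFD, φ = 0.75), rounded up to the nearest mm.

w = 10 mm

E55XX → F_EXX = 550 MPa.
Total weld length L = 250 mm.
Required throat t_e = P_u / (φ × 0.6 F_EXX × L) = 424 / (0.75 × 0.6 × 550 × 250 × 10⁻³) = 6.853 mm.
Required leg w = t_e / 0.707 = 9.692 mm → use 10 mm.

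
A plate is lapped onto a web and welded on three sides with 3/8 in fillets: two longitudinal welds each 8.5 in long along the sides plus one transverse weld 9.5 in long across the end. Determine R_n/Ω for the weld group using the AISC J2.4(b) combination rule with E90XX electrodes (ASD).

R_n/Ω ≈ 205 kips

E90XX → F_EXX = 90 ksi.
t_e = 0.707 × 0.375 = 0.2651 in.
R_nwl = 0.6 × 90 × 0.2651 × 17 = 243.4 kips (longitudinal, 2 welds).
R_nwt = 0.6 × 90 × 0.2651 × 9.5 = 136 kips (transverse, base value).
(i) R_nwl + R_nwt = 379.4 kips; (ii) 0.85 R_nwl + 1.5 R_nwt = 410.9 kips.
R_n = max = 410.9 kips [governs: (ii)]; R_n/Ω = 205.4 kips.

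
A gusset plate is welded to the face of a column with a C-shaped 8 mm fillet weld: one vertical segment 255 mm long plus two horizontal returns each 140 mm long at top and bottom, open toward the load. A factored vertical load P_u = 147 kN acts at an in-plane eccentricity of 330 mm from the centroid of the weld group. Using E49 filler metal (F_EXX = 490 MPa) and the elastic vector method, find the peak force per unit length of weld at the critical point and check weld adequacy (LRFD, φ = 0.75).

f_max ≈ 1320 N/mm; NOT adequate

Total weld length L_w = 535 mm. Treat welds as unit-width lines.
Centroid: x̄ = 2×140×70 / 535 = 36.64 mm from the vertical weld.
Polar moment about centroid: J = I_x + I_y = [255³/12 + 2×140×127.5²] + [255×36.64² + 2(140³/12 + 140×33.36²)] = 7045000 mm³.
Direct shear f_v = P/L_w = 147×10³ / 535 = 274.8 N/mm (vertical).
Torsion M = P·e = 147×10³ × 330 = 48510000 N·mm.
Critical point at (x, y) = (103.4, 127.5) from centroid. f_tx = M·y/J = 878 N/mm; f_ty = M·x/J = 711.8 N/mm.
Resultant f_max = √[f_tx² + (f_v + f_ty)²] = √[878² + (274.8 + 711.8)²] = 1321 N/mm.
Capacity per unit length: φr_n = 0.75 × 0.6 × 490 × (0.707 × 8) = 1247 N/mm.
1321 > 1247 → NOT adequate.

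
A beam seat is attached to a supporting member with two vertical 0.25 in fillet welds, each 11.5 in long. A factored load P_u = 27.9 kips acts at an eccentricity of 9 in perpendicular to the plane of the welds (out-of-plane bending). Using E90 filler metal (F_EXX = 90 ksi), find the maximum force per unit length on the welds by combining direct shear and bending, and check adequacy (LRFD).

f_max ≈ 5.82 kip/in; adequate

L_w = 2 × 11.5 = 23 in; section modulus (unit throat) S = 2 × L²/6 = 44.08 in².
Direct shear f_v = P/L_w = 27.9/23 = 1.213 kip/in.
Moment M = P × e = 27.9 × 9 = 251.1 kip·in; bending f_b = M/S = 5.696 kip/in.
f_max = √(f_v² + f_b²) = √(1.213² + 5.696²) = 5.824 kip/in.
φr_n = 0.75 × 0.6 × 90 × (0.707 × 0.25) = 7.158 kip/in → adequate.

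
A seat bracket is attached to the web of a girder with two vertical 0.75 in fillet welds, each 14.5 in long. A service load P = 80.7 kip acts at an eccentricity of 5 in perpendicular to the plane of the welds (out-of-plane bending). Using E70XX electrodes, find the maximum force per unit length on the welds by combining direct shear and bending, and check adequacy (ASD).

E70XX → F_EXX = 70 ksi.
L_w = 2 × 14.5 = 29 in; section modulus (unit throat) S = 2 × L²/6 = 70.08 in².
Direct shear f_v = P/L_w = 80.7/29 = 2.783 kip/in.
Moment M = P × e = 80.7 × 5 = 403.5 kip·in; bending f_b = M/S = 5.757 kip/in.
f_max = √(f_v² + f_b²) = √(2.783² + 5.757²) = 6.395 kip/in.
r_n/Ω = (1/2.0) × 0.6 × 70 × (0.707 × 0.75) = 11.14 kip/in → adequate.

f_max ≈ 6.39 kip/in; adequate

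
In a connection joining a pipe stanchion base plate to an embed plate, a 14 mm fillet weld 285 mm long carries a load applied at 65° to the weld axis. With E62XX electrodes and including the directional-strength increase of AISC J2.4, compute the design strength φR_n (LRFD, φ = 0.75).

E62XX → F_EXX = 620 MPa.
t_e = 0.707 × 14 = 9.898 mm; A_we = 9.898 × 285 = 2821 mm².
Directional factor: 1.0 + 0.5 sin^1.5(65°) = 1.431.
F_nw = 0.6 × 620 × 1.431 = 532.5 MPa.
φR_n = 0.75 × 532.5 × 2821 × 10⁻³ = 1127 kN.

φR_n ≈ 1130 kN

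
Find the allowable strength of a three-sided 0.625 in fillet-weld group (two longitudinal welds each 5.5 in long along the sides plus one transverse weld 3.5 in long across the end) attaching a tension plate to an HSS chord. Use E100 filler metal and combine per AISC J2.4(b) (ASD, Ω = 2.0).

R_n/Ω ≈ 194 kip

E100XX → F_EXX = 100 ksi.
t_e = 0.707 × 0.625 = 0.4419 in.
R_nwl = 0.6 × 100 × 0.4419 × 11 = 291.6 kip (longitudinal, 2 welds).
R_nwt = 0.6 × 100 × 0.4419 × 3.5 = 92.79 kip (transverse, base value).
(i) R_nwl + R_nwt = 384.4 kip; (ii) 0.85 R_nwl + 1.5 R_nwt = 387.1 kip.
R_n = max = 387.1 kip [governs: (ii)]; R_n/Ω = 193.5 kip.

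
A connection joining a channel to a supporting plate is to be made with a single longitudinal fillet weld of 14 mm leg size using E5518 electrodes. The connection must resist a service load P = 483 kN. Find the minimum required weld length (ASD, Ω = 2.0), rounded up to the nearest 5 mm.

E55XX → F_EXX = 550 MPa.
Throat t_e = 0.707 × 14 = 9.898 mm.
r_n/Ω = (0.6 × 550 × 9.898) / 2.0 = 1633 N/mm = 1.633 kN/mm.
L_req = P / (r_n/Ω) = 483 / 1.633 = 295.7 mm total.
Round up → use L = 300 mm.

L = 300 mm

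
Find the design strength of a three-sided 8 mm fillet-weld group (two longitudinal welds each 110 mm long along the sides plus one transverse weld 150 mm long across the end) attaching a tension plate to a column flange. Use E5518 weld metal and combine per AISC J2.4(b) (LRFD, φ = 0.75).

E55XX → F_EXX = 550 MPa.
t_e = 0.707 × 8 = 5.656 mm.
R_nwl = 0.6 × 550 × 5.656 × 220 × 10⁻³ = 410.6 kN (longitudinal, 2 welds).
R_nwt = 0.6 × 550 × 5.656 × 150 × 10⁻³ = 280 kN (transverse, base value).
(i) R_nwl + R_nwt = 690.6 kN; (ii) 0.85 R_nwl + 1.5 R_nwt = 769 kN.
R_n = max = 769 kN [governs: (ii)]; φR_n = 576.7 kN.

φR_n ≈ 577 kN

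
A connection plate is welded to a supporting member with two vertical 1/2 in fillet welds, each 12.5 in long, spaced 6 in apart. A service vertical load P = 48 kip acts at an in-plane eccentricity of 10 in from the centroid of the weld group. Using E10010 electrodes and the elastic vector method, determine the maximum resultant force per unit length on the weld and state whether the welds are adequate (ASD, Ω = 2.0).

E100XX → F_EXX = 100 ksi.
Total weld length L_w = 25 in. Treat welds as unit-width lines.
Polar moment about centroid: J = 2[d³/12 + d(b/2)²] = 2[12.5³/12 + 12.5×3²] = 550.5 in³.
Direct shear f_v = P/L_w = 48 / 25 = 1.92 kip/in (vertical).
Torsion M = P·e = 48 × 10 = 480 kip·in.
Critical point at (x, y) = (3, 6.25) from centroid. f_tx = M·y/J = 5.449 kip/in; f_ty = M·x/J = 2.616 kip/in.
Resultant f_max = √[f_tx² + (f_v + f_ty)²] = √[5.449² + (1.92 + 2.616)²] = 7.09 kip/in.
Capacity per unit length: r_n/Ω = (1/2.0) × 0.6 × 100 × (0.707 × 0.5) = 10.6 kip/in.
7.09 ≤ 10.6 → adequate.

f_max ≈ 7.09 kip/in; adequate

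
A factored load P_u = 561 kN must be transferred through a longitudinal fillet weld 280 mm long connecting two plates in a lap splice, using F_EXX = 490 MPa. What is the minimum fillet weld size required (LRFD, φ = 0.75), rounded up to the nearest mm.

w = 13 mm

Total weld length L = 280 mm.
Required throat t_e = P_u / (φ × 0.6 F_EXX × L) = 561 / (0.75 × 0.6 × 490 × 280 × 10⁻³) = 9.086 mm.
Required leg w = t_e / 0.707 = 12.85 mm → use 13 mm.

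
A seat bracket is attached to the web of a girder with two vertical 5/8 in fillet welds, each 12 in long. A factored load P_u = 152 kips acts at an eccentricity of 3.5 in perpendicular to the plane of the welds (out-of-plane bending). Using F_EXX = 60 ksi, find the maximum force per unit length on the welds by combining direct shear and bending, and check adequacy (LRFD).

L_w = 2 × 12 = 24 in; section modulus (unit throat) S = 2 × L²/6 = 48 in².
Direct shear f_v = P/L_w = 152/24 = 6.333 kip/in.
Moment M = P × e = 152 × 3.5 = 532 kip·in; bending f_b = M/S = 11.08 kip/in.
f_max = √(f_v² + f_b²) = √(6.333² + 11.08²) = 12.77 kip/in.
φr_n = 0.75 × 0.6 × 60 × (0.707 × 0.625) = 11.93 kip/in → NOT adequate.

f_max ≈ 12.8 kip/in; NOT adequate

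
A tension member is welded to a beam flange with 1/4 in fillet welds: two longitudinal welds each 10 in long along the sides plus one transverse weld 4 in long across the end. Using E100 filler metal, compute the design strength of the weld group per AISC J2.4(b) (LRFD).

E100XX → F_EXX = 100 ksi.
t_e = 0.707 × 0.25 = 0.1767 in.
R_nwl = 0.6 × 100 × 0.1767 × 20 = 212.1 kip (longitudinal, 2 welds).
R_nwt = 0.6 × 100 × 0.1767 × 4 = 42.42 kip (transverse, base value).
(i) R_nwl + R_nwt = 254.5 kip; (ii) 0.85 R_nwl + 1.5 R_nwt = 243.9 kip.
R_n = max = 254.5 kip [governs: (i)]; φR_n = 190.9 kip.

φR_n ≈ 191 kip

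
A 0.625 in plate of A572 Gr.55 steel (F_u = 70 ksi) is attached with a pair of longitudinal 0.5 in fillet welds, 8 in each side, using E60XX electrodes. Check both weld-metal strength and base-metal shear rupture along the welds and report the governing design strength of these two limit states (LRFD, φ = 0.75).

E60XX → F_EXX = 60 ksi.
t_e = 0.707 × 0.5 = 0.3535 in; L = 16 in.
Weld metal: φR_n = 0.75 × 0.6 × 60 × 0.3535 × 16 = 152.7 kips.
Base metal (shear rupture): φR_n = 0.75 × 0.6 × 70 × 0.625 × 16 = 315 kips.
Governing: weld metal.

φR_n ≈ 153 kips (weld metal governs)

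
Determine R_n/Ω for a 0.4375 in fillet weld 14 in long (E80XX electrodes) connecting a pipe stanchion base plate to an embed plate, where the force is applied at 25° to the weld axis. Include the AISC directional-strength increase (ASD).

E80XX → F_EXX = 80 ksi.
t_e = 0.707 × 0.4375 = 0.3093 in; A_we = 0.3093 × 14 = 4.33 in².
Directional factor: 1.0 + 0.5 sin^1.5(25°) = 1.137.
F_nw = 0.6 × 80 × 1.137 = 54.59 ksi.
R_n/Ω = (54.59 × 4.33) / 2.0 = 118.2 kip.

R_n/Ω ≈ 118 kip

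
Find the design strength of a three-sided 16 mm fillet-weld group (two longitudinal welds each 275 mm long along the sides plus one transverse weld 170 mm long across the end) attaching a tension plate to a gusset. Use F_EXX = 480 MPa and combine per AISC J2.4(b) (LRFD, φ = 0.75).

t_e = 0.707 × 16 = 11.31 mm.
R_nwl = 0.6 × 480 × 11.31 × 550 × 10⁻³ = 1792 kN (longitudinal, 2 welds).
R_nwt = 0.6 × 480 × 11.31 × 170 × 10⁻³ = 553.8 kN (transverse, base value).
(i) R_nwl + R_nwt = 2346 kN; (ii) 0.85 R_nwl + 1.5 R_nwt = 2354 kN.
R_n = max = 2354 kN [governs: (ii)]; φR_n = 1765 kN.

φR_n ≈ 1770 kN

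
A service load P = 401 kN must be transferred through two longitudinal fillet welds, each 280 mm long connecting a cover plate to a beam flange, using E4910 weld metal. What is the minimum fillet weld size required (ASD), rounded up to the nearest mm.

w = 7 mm

E49XX → F_EXX = 490 MPa.
Total weld length L = 560 mm.
Required throat t_e = P × Ω / (0.6 F_EXX × L) = 401 × 2.0 / (0.6 × 490 × 560 × 10⁻³) = 4.871 mm.
Required leg w = t_e / 0.707 = 6.89 mm → use 7 mm.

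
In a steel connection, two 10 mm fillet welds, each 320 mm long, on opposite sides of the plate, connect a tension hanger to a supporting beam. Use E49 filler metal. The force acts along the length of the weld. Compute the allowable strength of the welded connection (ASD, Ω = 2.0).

R_n/Ω ≈ 665 kN

E49XX → F_EXX = 490 MPa.
Effective throat t_e = 0.707 × 10 = 7.07 mm.
Total length L = 640 mm; A_we = 7.07 × 640 = 4525 mm².
F_nw = 0.6 F_EXX = 0.6 × 490 = 294 MPa.
R_n = 294 × 4525 × 10⁻³ = 1330 kN; R_n/Ω = 1330/2.0 = 665.1 kN.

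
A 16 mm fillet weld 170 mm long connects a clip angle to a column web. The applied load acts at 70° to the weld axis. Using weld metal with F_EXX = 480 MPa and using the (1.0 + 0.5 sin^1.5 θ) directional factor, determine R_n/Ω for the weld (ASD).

t_e = 0.707 × 16 = 11.31 mm; A_we = 11.31 × 170 = 1923 mm².
Directional factor: 1.0 + 0.5 sin^1.5(70°) = 1.455.
F_nw = 0.6 × 480 × 1.455 = 419.2 MPa.
R_n/Ω = (419.2 × 1923) / 2.0 × 10⁻³ = 403 kN.

R_n/Ω ≈ 403 kN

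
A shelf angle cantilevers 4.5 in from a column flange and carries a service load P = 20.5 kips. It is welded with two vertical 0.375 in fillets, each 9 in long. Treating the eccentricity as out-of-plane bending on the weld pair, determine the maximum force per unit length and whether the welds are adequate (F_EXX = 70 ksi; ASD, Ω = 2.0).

L_w = 2 × 9 = 18 in; section modulus (unit throat) S = 2 × L²/6 = 27 in².
Direct shear f_v = P/L_w = 20.5/18 = 1.139 kip/in.
Moment M = P × e = 20.5 × 4.5 = 92.25 kip·in; bending f_b = M/S = 3.417 kip/in.
f_max = √(f_v² + f_b²) = √(1.139² + 3.417²) = 3.601 kip/in.
r_n/Ω = (1/2.0) × 0.6 × 70 × (0.707 × 0.375) = 5.568 kip/in → adequate.

f_max ≈ 3.6 kip/in; adequate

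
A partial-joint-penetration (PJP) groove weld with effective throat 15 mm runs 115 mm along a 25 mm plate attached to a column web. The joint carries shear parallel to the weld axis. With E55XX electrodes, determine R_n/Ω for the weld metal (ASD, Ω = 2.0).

R_n/Ω ≈ 285 kN

E55XX → F_EXX = 550 MPa.
Effective throat (given) t_e = 15 mm.
A_we = 15 × 115 = 1725 mm².
F_nw = 0.6 F_EXX = 330 MPa.
R_n/Ω = (330 × 1725) / 2.0 × 10⁻³ = 284.6 kN.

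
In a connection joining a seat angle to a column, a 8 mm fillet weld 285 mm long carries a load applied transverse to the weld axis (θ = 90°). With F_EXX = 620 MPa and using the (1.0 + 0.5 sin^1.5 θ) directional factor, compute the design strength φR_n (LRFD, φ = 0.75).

φR_n ≈ 675 kN

t_e = 0.707 × 8 = 5.656 mm; A_we = 5.656 × 285 = 1612 mm².
Directional factor: 1.0 + 0.5 sin^1.5(90°) = 1.5.
F_nw = 0.6 × 620 × 1.5 = 558 MPa.
φR_n = 0.75 × 558 × 1612 × 10⁻³ = 674.6 kN.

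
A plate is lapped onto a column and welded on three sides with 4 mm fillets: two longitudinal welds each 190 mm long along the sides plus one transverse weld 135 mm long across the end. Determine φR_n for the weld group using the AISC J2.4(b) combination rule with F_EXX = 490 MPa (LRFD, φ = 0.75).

φR_n ≈ 328 kN

t_e = 0.707 × 4 = 2.828 mm.
R_nwl = 0.6 × 490 × 2.828 × 380 × 10⁻³ = 315.9 kN (longitudinal, 2 welds).
R_nwt = 0.6 × 490 × 2.828 × 135 × 10⁻³ = 112.2 kN (transverse, base value).
(i) R_nwl + R_nwt = 428.2 kN; (ii) 0.85 R_nwl + 1.5 R_nwt = 436.9 kN.
R_n = max = 436.9 kN [governs: (ii)]; φR_n = 327.7 kN.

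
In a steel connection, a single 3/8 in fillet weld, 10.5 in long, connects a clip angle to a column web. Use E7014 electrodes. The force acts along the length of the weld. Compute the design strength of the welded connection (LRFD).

φR_n ≈ 87.7 kips

E70XX → F_EXX = 70 ksi.
Effective throat t_e = 0.707 × 0.375 = 0.2651 in.
Total length L = 10.5 in; A_we = 0.2651 × 10.5 = 2.784 in².
F_nw = 0.6 F_EXX = 0.6 × 70 = 42 ksi.
φR_n = 0.75 × 42 × 2.784 = 87.69 kips.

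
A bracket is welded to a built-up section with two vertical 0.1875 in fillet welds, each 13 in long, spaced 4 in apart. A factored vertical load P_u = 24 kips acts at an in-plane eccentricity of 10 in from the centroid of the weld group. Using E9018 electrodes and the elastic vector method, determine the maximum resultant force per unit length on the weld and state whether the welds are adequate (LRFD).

f_max ≈ 3.85 kip/in; adequate

E90XX → F_EXX = 90 ksi.
Total weld length L_w = 26 in. Treat welds as unit-width lines.
Polar moment about centroid: J = 2[d³/12 + d(b/2)²] = 2[13³/12 + 13×2²] = 470.2 in³.
Direct shear f_v = P/L_w = 24 / 26 = 0.9231 kip/in (vertical).
Torsion M = P·e = 24 × 10 = 240 kip·in.
Critical point at (x, y) = (2, 6.5) from centroid. f_tx = M·y/J = 3.318 kip/in; f_ty = M·x/J = 1.021 kip/in.
Resultant f_max = √[f_tx² + (f_v + f_ty)²] = √[3.318² + (0.9231 + 1.021)²] = 3.846 kip/in.
Capacity per unit length: φr_n = 0.75 × 0.6 × 90 × (0.707 × 0.1875) = 5.369 kip/in.
3.846 ≤ 5.369 → adequate.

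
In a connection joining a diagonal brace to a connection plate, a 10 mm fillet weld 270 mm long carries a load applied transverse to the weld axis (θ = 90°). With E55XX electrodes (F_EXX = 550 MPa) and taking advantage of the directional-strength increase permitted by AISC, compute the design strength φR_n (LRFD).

t_e = 0.707 × 10 = 7.07 mm; A_we = 7.07 × 270 = 1909 mm².
Directional factor: 1.0 + 0.5 sin^1.5(90°) = 1.5.
F_nw = 0.6 × 550 × 1.5 = 495 MPa.
φR_n = 0.75 × 495 × 1909 × 10⁻³ = 708.7 kN.

φR_n ≈ 709 kN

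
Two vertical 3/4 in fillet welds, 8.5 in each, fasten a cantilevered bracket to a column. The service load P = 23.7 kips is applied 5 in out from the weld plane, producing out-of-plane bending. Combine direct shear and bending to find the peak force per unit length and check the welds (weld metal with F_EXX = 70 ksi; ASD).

L_w = 2 × 8.5 = 17 in; section modulus (unit throat) S = 2 × L²/6 = 24.08 in².
Direct shear f_v = P/L_w = 23.7/17 = 1.394 kip/in.
Moment M = P × e = 23.7 × 5 = 118.5 kip·in; bending f_b = M/S = 4.92 kip/in.
f_max = √(f_v² + f_b²) = √(1.394² + 4.92²) = 5.114 kip/in.
r_n/Ω = (1/2.0) × 0.6 × 70 × (0.707 × 0.75) = 11.14 kip/in → adequate.

f_max ≈ 5.11 kip/in; adequate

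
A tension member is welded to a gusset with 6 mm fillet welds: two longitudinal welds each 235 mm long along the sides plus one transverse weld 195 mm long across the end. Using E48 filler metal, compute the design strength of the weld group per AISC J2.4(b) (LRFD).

φR_n ≈ 634 kN

E48XX → F_EXX = 480 MPa.
t_e = 0.707 × 6 = 4.242 mm.
R_nwl = 0.6 × 480 × 4.242 × 470 × 10⁻³ = 574.2 kN (longitudinal, 2 welds).
R_nwt = 0.6 × 480 × 4.242 × 195 × 10⁻³ = 238.2 kN (transverse, base value).
(i) R_nwl + R_nwt = 812.4 kN; (ii) 0.85 R_nwl + 1.5 R_nwt = 845.4 kN.
R_n = max = 845.4 kN [governs: (ii)]; φR_n = 634.1 kN.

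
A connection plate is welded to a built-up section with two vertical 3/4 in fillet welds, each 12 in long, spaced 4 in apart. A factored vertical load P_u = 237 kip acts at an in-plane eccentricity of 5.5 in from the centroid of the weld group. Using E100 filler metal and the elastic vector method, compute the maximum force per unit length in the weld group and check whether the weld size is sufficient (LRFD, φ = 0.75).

E100XX → F_EXX = 100 ksi.
Total weld length L_w = 24 in. Treat welds as unit-width lines.
Polar moment about centroid: J = 2[d³/12 + d(b/2)²] = 2[12³/12 + 12×2²] = 384 in³.
Direct shear f_v = P/L_w = 237 / 24 = 9.875 kip/in (vertical).
Torsion M = P·e = 237 × 5.5 = 1303.5 kip·in.
Critical point at (x, y) = (2, 6) from centroid. f_tx = M·y/J = 20.37 kip/in; f_ty = M·x/J = 6.789 kip/in.
Resultant f_max = √[f_tx² + (f_v + f_ty)²] = √[20.37² + (9.875 + 6.789)²] = 26.32 kip/in.
Capacity per unit length: φr_n = 0.75 × 0.6 × 100 × (0.707 × 0.75) = 23.86 kip/in.
26.32 > 23.86 → NOT adequate.

f_max ≈ 26.3 kip/in; NOT adequate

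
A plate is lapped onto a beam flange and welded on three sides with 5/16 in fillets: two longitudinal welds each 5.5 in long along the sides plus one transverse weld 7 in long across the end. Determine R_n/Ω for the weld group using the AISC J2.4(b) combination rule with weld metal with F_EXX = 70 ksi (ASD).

t_e = 0.707 × 0.3125 = 0.2209 in.
R_nwl = 0.6 × 70 × 0.2209 × 11 = 102.1 kips (longitudinal, 2 welds).
R_nwt = 0.6 × 70 × 0.2209 × 7 = 64.96 kips (transverse, base value).
(i) R_nwl + R_nwt = 167 kips; (ii) 0.85 R_nwl + 1.5 R_nwt = 184.2 kips.
R_n = max = 184.2 kips [governs: (ii)]; R_n/Ω = 92.1 kips.

R_n/Ω ≈ 92.1 kips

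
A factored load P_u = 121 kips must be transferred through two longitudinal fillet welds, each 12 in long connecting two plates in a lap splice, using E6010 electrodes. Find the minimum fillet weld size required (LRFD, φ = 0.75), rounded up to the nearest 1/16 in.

w = 5/16 in

E60XX → F_EXX = 60 ksi.
Total weld length L = 24 in.
Required throat t_e = P_u / (φ × 0.6 F_EXX × L) = 121 / (0.75 × 0.6 × 60 × 24) = 0.1867 in.
Required leg w = t_e / 0.707 = 0.2641 in → use 5/16 in.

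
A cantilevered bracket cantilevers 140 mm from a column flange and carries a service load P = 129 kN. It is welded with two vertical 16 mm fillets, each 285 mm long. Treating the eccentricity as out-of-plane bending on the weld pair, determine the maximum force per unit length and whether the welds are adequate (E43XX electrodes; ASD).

E43XX → F_EXX = 430 MPa.
L_w = 2 × 285 = 570 mm; section modulus (unit throat) S = 2 × L²/6 = 27080 mm².
Direct shear f_v = P/L_w = 129×10³/570 = 226.3 N/mm.
Moment M = P × e = 129×10³ × 140 = 18060000 N·mm; bending f_b = M/S = 667 N/mm.
f_max = √(f_v² + f_b²) = √(226.3² + 667²) = 704.4 N/mm.
r_n/Ω = (1/2.0) × 0.6 × 430 × (0.707 × 16) = 1459 N/mm → adequate.

f_max ≈ 704 N/mm; adequate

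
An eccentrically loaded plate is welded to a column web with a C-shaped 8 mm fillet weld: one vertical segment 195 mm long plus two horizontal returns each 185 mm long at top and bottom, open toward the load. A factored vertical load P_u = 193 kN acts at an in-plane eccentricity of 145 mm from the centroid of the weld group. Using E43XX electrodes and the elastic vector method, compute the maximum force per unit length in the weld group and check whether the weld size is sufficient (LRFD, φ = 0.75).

E43XX → F_EXX = 430 MPa.
Total weld length L_w = 565 mm. Treat welds as unit-width lines.
Centroid: x̄ = 2×185×92.5 / 565 = 60.58 mm from the vertical weld.
Polar moment about centroid: J = I_x + I_y = [195³/12 + 2×185×97.5²] + [195×60.58² + 2(185³/12 + 185×31.92²)] = 6283000 mm³.
Direct shear f_v = P/L_w = 193×10³ / 565 = 341.6 N/mm (vertical).
Torsion M = P·e = 193×10³ × 145 = 27985000 N·mm.
Critical point at (x, y) = (124.4, 97.5) from centroid. f_tx = M·y/J = 434.3 N/mm; f_ty = M·x/J = 554.2 N/mm.
Resultant f_max = √[f_tx² + (f_v + f_ty)²] = √[434.3² + (341.6 + 554.2)²] = 995.5 N/mm.
Capacity per unit length: φr_n = 0.75 × 0.6 × 430 × (0.707 × 8) = 1094 N/mm.
995.5 ≤ 1094 → adequate.

f_max ≈ 995 N/mm; adequate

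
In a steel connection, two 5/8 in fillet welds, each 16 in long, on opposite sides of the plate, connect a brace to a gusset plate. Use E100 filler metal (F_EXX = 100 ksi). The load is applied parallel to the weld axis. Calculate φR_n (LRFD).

Effective throat t_e = 0.707 × 0.625 = 0.4419 in.
Total length L = 32 in; A_we = 0.4419 × 32 = 14.14 in².
F_nw = 0.6 F_EXX = 0.6 × 100 = 60 ksi.
φR_n = 0.75 × 60 × 14.14 = 636.3 kips.

φR_n ≈ 636 kips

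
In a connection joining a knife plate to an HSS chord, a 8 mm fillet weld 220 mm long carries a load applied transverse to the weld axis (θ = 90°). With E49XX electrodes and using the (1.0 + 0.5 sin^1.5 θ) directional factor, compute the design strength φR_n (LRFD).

E49XX → F_EXX = 490 MPa.
t_e = 0.707 × 8 = 5.656 mm; A_we = 5.656 × 220 = 1244 mm².
Directional factor: 1.0 + 0.5 sin^1.5(90°) = 1.5.
F_nw = 0.6 × 490 × 1.5 = 441 MPa.
φR_n = 0.75 × 441 × 1244 × 10⁻³ = 411.6 kN.

φR_n ≈ 412 kN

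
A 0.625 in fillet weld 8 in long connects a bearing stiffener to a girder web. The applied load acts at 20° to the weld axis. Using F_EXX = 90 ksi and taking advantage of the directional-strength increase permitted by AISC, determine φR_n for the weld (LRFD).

φR_n ≈ 157 kip

t_e = 0.707 × 0.625 = 0.4419 in; A_we = 0.4419 × 8 = 3.535 in².
Directional factor: 1.0 + 0.5 sin^1.5(20°) = 1.1.
F_nw = 0.6 × 90 × 1.1 = 59.4 ksi.
φR_n = 0.75 × 59.4 × 3.535 = 157.5 kip.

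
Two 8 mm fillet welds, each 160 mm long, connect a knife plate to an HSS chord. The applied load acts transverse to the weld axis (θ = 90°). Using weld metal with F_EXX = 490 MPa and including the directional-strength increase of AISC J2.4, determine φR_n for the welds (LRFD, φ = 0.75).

φR_n ≈ 599 kN

t_e = 0.707 × 8 = 5.656 mm; A_we = 5.656 × 320 = 1810 mm².
Directional factor: 1.0 + 0.5 sin^1.5(90°) = 1.5.
F_nw = 0.6 × 490 × 1.5 = 441 MPa.
φR_n = 0.75 × 441 × 1810 × 10⁻³ = 598.6 kN.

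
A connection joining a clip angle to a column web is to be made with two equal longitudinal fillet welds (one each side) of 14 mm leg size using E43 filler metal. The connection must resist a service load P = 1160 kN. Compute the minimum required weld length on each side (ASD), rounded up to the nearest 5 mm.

E43XX → F_EXX = 430 MPa.
Throat t_e = 0.707 × 14 = 9.898 mm.
r_n/Ω = (0.6 × 430 × 9.898) / 2.0 = 1277 N/mm = 1.277 kN/mm.
L_req = P / (r_n/Ω) = 1160 / 1.277 = 908.5 mm total.
Per side: 908.5 / 2 = 454.2 mm.
Round up → use L = 455 mm on each side.

L = 455 mm on each side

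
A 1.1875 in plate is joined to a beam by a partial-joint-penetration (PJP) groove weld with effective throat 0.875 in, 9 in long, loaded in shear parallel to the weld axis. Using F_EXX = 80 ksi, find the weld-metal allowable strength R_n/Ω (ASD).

R_n/Ω ≈ 189 kip

Effective throat (given) t_e = 0.875 in.
A_we = 0.875 × 9 = 7.875 in².
F_nw = 0.6 F_EXX = 48 ksi.
R_n/Ω = (48 × 7.875) / 2.0 = 189 kip.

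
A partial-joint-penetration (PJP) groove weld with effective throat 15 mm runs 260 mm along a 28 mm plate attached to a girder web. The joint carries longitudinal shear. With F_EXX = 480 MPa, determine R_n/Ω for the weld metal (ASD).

Effective throat (given) t_e = 15 mm.
A_we = 15 × 260 = 3900 mm².
F_nw = 0.6 F_EXX = 288 MPa.
R_n/Ω = (288 × 3900) / 2.0 × 10⁻³ = 561.6 kN.

R_n/Ω ≈ 562 kN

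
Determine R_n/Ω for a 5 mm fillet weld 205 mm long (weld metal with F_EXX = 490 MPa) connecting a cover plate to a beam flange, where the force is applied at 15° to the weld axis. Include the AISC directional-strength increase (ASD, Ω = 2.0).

R_n/Ω ≈ 114 kN

t_e = 0.707 × 5 = 3.535 mm; A_we = 3.535 × 205 = 724.7 mm².
Directional factor: 1.0 + 0.5 sin^1.5(15°) = 1.066.
F_nw = 0.6 × 490 × 1.066 = 313.4 MPa.
R_n/Ω = (313.4 × 724.7) / 2.0 × 10⁻³ = 113.5 kN.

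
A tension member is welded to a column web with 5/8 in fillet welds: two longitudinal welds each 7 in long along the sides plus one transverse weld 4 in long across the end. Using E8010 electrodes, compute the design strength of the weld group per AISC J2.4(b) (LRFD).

E80XX → F_EXX = 80 ksi.
t_e = 0.707 × 0.625 = 0.4419 in.
R_nwl = 0.6 × 80 × 0.4419 × 14 = 296.9 kips (longitudinal, 2 welds).
R_nwt = 0.6 × 80 × 0.4419 × 4 = 84.84 kips (transverse, base value).
(i) R_nwl + R_nwt = 381.8 kips; (ii) 0.85 R_nwl + 1.5 R_nwt = 379.7 kips.
R_n = max = 381.8 kips [governs: (i)]; φR_n = 286.3 kips.

φR_n ≈ 286 kips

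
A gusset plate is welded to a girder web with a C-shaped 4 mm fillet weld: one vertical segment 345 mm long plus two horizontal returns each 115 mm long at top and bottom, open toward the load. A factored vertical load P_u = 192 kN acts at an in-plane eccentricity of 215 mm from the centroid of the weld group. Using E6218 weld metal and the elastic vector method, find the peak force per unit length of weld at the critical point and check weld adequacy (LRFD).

f_max ≈ 940 N/mm; NOT adequate

E62XX → F_EXX = 620 MPa.
Total weld length L_w = 575 mm. Treat welds as unit-width lines.
Centroid: x̄ = 2×115×57.5 / 575 = 23 mm from the vertical weld.
Polar moment about centroid: J = I_x + I_y = [345³/12 + 2×115×172.5²] + [345×23² + 2(115³/12 + 115×34.5²)] = 10980000 mm³.
Direct shear f_v = P/L_w = 192×10³ / 575 = 333.9 N/mm (vertical).
Torsion M = P·e = 192×10³ × 215 = 41280000 N·mm.
Critical point at (x, y) = (92, 172.5) from centroid. f_tx = M·y/J = 648.8 N/mm; f_ty = M·x/J = 346 N/mm.
Resultant f_max = √[f_tx² + (f_v + f_ty)²] = √[648.8² + (333.9 + 346)²] = 939.8 N/mm.
Capacity per unit length: φr_n = 0.75 × 0.6 × 620 × (0.707 × 4) = 789 N/mm.
939.8 > 789 → NOT adequate.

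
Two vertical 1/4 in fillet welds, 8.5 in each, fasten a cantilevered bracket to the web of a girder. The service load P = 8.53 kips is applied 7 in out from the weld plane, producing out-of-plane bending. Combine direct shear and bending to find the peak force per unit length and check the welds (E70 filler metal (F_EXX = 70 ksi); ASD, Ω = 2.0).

f_max ≈ 2.53 kip/in; adequate

L_w = 2 × 8.5 = 17 in; section modulus (unit throat) S = 2 × L²/6 = 24.08 in².
Direct shear f_v = P/L_w = 8.53/17 = 0.5018 kip/in.
Moment M = P × e = 8.53 × 7 = 59.71 kip·in; bending f_b = M/S = 2.479 kip/in.
f_max = √(f_v² + f_b²) = √(0.5018² + 2.479²) = 2.53 kip/in.
r_n/Ω = (1/2.0) × 0.6 × 70 × (0.707 × 0.25) = 3.712 kip/in → adequate.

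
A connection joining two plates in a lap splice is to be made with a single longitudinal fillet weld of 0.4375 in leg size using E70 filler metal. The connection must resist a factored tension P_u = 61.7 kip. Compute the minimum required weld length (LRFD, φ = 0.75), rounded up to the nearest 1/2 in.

L = 6.5 in

E70XX → F_EXX = 70 ksi.
Throat t_e = 0.707 × 0.4375 = 0.3093 in.
φr_n = 0.75 × 0.6 × 70 × 0.3093 = 9.743 kip/in.
L_req = P_u / φr_n = 61.7 / 9.743 = 6.333 in total.
Round up → use L = 6.5 in.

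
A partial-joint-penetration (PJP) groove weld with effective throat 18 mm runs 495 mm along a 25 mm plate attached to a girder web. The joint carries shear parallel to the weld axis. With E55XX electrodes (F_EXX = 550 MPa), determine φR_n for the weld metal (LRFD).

Effective throat (given) t_e = 18 mm.
A_we = 18 × 495 = 8910 mm².
F_nw = 0.6 F_EXX = 330 MPa.
φR_n = 0.75 × 330 × 8910 × 10⁻³ = 2205 kN.

φR_n ≈ 2210 kN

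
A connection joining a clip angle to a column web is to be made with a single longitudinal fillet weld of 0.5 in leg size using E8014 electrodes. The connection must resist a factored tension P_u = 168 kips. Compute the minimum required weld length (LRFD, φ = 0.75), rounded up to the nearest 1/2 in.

L = 13.5 in

E80XX → F_EXX = 80 ksi.
Throat t_e = 0.707 × 0.5 = 0.3535 in.
φr_n = 0.75 × 0.6 × 80 × 0.3535 = 12.73 kips/in.
L_req = P_u / φr_n = 168 / 12.73 = 13.2 in total.
Round up → use L = 13.5 in.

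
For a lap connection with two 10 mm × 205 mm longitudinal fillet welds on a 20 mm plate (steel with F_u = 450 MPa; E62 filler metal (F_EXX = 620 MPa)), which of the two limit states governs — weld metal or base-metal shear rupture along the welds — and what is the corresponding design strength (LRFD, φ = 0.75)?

φR_n ≈ 809 kN (weld metal governs)

t_e = 0.707 × 10 = 7.07 mm; L = 410 mm.
Weld metal: φR_n = 0.75 × 0.6 × 620 × 7.07 × 410 × 10⁻³ = 808.7 kN.
Base metal (shear rupture): φR_n = 0.75 × 0.6 × 450 × 20 × 410 × 10⁻³ = 1660 kN.
Governing: weld metal.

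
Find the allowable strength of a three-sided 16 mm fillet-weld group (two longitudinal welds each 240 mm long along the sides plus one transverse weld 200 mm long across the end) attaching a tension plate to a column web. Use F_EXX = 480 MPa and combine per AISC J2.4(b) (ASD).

t_e = 0.707 × 16 = 11.31 mm.
R_nwl = 0.6 × 480 × 11.31 × 480 × 10⁻³ = 1564 kN (longitudinal, 2 welds).
R_nwt = 0.6 × 480 × 11.31 × 200 × 10⁻³ = 651.6 kN (transverse, base value).
(i) R_nwl + R_nwt = 2215 kN; (ii) 0.85 R_nwl + 1.5 R_nwt = 2307 kN.
R_n = max = 2307 kN [governs: (ii)]; R_n/Ω = 1153 kN.

R_n/Ω ≈ 1150 kN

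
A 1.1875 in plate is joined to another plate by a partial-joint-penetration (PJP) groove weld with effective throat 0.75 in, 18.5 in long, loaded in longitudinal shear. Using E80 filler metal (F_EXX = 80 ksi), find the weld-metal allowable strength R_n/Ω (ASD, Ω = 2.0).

R_n/Ω ≈ 333 kip

Effective throat (given) t_e = 0.75 in.
A_we = 0.75 × 18.5 = 13.88 in².
F_nw = 0.6 F_EXX = 48 ksi.
R_n/Ω = (48 × 13.88) / 2.0 = 333 kip.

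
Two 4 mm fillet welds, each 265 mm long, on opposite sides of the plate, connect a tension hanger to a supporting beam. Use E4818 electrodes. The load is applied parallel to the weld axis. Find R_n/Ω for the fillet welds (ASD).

E48XX → F_EXX = 480 MPa.
Effective throat t_e = 0.707 × 4 = 2.828 mm.
Total length L = 530 mm; A_we = 2.828 × 530 = 1499 mm².
F_nw = 0.6 F_EXX = 0.6 × 480 = 288 MPa.
R_n = 288 × 1499 × 10⁻³ = 431.7 kN; R_n/Ω = 431.7/2.0 = 215.8 kN.

R_n/Ω ≈ 216 kN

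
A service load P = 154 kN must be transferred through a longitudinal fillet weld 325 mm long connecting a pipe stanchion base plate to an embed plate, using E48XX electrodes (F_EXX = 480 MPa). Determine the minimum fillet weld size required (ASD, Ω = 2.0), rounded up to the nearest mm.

w = 5 mm

Total weld length L = 325 mm.
Required throat t_e = P × Ω / (0.6 F_EXX × L) = 154 × 2.0 / (0.6 × 480 × 325 × 10⁻³) = 3.291 mm.
Required leg w = t_e / 0.707 = 4.654 mm → use 5 mm.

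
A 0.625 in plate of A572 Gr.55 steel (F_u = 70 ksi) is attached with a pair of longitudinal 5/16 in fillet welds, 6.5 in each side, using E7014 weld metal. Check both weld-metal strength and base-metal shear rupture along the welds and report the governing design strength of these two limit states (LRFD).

E70XX → F_EXX = 70 ksi.
t_e = 0.707 × 0.3125 = 0.2209 in; L = 13 in.
Weld metal: φR_n = 0.75 × 0.6 × 70 × 0.2209 × 13 = 90.47 kips.
Base metal (shear rupture): φR_n = 0.75 × 0.6 × 70 × 0.625 × 13 = 255.9 kips.
Governing: weld metal.

φR_n ≈ 90.5 kips (weld metal governs)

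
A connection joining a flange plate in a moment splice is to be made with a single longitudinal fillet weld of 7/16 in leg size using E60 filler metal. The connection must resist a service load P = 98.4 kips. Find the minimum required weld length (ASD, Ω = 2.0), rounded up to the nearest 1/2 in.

E60XX → F_EXX = 60 ksi.
Throat t_e = 0.707 × 0.4375 = 0.3093 in.
r_n/Ω = (0.6 × 60 × 0.3093) / 2.0 = 5.568 kip/in.
L_req = P / (r_n/Ω) = 98.4 / 5.568 = 17.67 in total.
Round up → use L = 18 in.

L = 18 in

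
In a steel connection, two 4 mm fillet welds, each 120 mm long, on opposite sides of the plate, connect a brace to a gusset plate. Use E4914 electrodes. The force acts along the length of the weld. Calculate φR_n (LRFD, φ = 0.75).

φR_n ≈ 150 kN

E49XX → F_EXX = 490 MPa.
Effective throat t_e = 0.707 × 4 = 2.828 mm.
Total length L = 240 mm; A_we = 2.828 × 240 = 678.7 mm².
F_nw = 0.6 F_EXX = 0.6 × 490 = 294 MPa.
φR_n = 0.75 × 294 × 678.7 × 10⁻³ = 149.7 kN.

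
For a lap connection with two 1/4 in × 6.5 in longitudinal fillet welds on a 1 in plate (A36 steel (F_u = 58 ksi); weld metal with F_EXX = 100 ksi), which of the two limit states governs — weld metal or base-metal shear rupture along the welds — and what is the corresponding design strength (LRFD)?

t_e = 0.707 × 0.25 = 0.1767 in; L = 13 in.
Weld metal: φR_n = 0.75 × 0.6 × 100 × 0.1767 × 13 = 103.4 kips.
Base metal (shear rupture): φR_n = 0.75 × 0.6 × 58 × 1 × 13 = 339.3 kips.
Governing: weld metal.

φR_n ≈ 103 kips (weld metal governs)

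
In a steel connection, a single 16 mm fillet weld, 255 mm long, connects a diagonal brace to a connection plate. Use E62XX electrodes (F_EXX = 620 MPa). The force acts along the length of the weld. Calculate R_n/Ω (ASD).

R_n/Ω ≈ 537 kN

Effective throat t_e = 0.707 × 16 = 11.31 mm.
Total length L = 255 mm; A_we = 11.31 × 255 = 2885 mm².
F_nw = 0.6 F_EXX = 0.6 × 620 = 372 MPa.
R_n = 372 × 2885 × 10⁻³ = 1073 kN; R_n/Ω = 1073/2.0 = 536.5 kN.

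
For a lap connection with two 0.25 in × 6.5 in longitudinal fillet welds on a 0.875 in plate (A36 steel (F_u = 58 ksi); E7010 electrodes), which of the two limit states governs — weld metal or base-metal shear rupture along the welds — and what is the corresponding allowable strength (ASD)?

E70XX → F_EXX = 70 ksi.
t_e = 0.707 × 0.25 = 0.1767 in; L = 13 in.
Weld metal: R_n/Ω = (1/2.0) × 0.6 × 70 × 0.1767 × 13 = 48.25 kip.
Base metal (shear rupture): R_n/Ω = (1/2.0) × 0.6 × 58 × 0.875 × 13 = 197.9 kip.
Governing: weld metal.

R_n/Ω ≈ 48.3 kip (weld metal governs)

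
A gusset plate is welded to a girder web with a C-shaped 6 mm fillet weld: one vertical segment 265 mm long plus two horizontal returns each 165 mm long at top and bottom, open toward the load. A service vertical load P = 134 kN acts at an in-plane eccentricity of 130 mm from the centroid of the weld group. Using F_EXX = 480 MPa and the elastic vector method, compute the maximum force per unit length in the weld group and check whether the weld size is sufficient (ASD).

Total weld length L_w = 595 mm. Treat welds as unit-width lines.
Centroid: x̄ = 2×165×82.5 / 595 = 45.76 mm from the vertical weld.
Polar moment about centroid: J = I_x + I_y = [265³/12 + 2×165×132.5²] + [265×45.76² + 2(165³/12 + 165×36.74²)] = 9093000 mm³.
Direct shear f_v = P/L_w = 134×10³ / 595 = 225.2 N/mm (vertical).
Torsion M = P·e = 134×10³ × 130 = 17420000 N·mm.
Critical point at (x, y) = (119.2, 132.5) from centroid. f_tx = M·y/J = 253.8 N/mm; f_ty = M·x/J = 228.4 N/mm.
Resultant f_max = √[f_tx² + (f_v + f_ty)²] = √[253.8² + (225.2 + 228.4)²] = 519.8 N/mm.
Capacity per unit length: r_n/Ω = (1/2.0) × 0.6 × 480 × (0.707 × 6) = 610.8 N/mm.
519.8 ≤ 610.8 → adequate.

f_max ≈ 520 N/mm; adequate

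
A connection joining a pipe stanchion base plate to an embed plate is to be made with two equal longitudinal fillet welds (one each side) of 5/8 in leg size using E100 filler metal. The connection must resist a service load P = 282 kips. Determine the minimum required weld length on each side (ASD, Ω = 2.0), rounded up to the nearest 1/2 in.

L = 11 in on each side

E100XX → F_EXX = 100 ksi.
Throat t_e = 0.707 × 0.625 = 0.4419 in.
r_n/Ω = (0.6 × 100 × 0.4419) / 2.0 = 13.26 kip/in.
L_req = P / (r_n/Ω) = 282 / 13.26 = 21.27 in total.
Per side: 21.27 / 2 = 10.64 in.
Round up → use L = 11 in on each side.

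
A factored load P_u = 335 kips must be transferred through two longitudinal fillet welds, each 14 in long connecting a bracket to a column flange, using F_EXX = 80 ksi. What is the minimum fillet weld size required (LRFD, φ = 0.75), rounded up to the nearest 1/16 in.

Total weld length L = 28 in.
Required throat t_e = P_u / (φ × 0.6 F_EXX × L) = 335 / (0.75 × 0.6 × 80 × 28) = 0.3323 in.
Required leg w = t_e / 0.707 = 0.4701 in → use 1/2 in.

w = 1/2 in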